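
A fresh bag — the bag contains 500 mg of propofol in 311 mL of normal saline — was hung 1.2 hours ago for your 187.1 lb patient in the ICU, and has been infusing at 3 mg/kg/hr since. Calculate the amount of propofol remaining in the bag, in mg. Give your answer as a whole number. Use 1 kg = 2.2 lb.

Weight = 187.1 lb ÷ 2.2 lb/kg = 85.04545 kg
Dose = 3 mg/kg/hr × 85.04545 kg = 255.1364 mg/hr
Concentration = 500 mg ÷ 311 mL = 1.607717 mg/mL
Rate = 255.1364 mg/hr ÷ 1.607717 mg/mL = 158.6948 mL/hr
Volume infused = 158.6948 mL/hr × 1.2 hr = 190.4338 mL
Volume remaining = 311 − 190.4338 = 120.5662 mL
Drug remaining = 120.5662 mL × 1.607717 mg/mL = 193.8364 mg

194 mg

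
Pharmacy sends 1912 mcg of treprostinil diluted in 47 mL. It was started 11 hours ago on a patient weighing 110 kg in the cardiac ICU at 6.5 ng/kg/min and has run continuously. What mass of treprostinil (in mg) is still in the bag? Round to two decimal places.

1.44 mg

Dose = 6.5 ng/kg/min × 110 kg = 715 ng/min
715 ng/min × 60 min/hr = 42900 ng/hr
Concentration = 1912 mcg ÷ 47 mL = 40.68085 mcg/mL = 40680.85 ng/mL
Rate = 42900 ng/hr ÷ 40680.85 ng/mL = 1.05455 mL/hr
Volume infused = 1.05455 mL/hr × 11 hr = 11.60005 mL
Volume remaining = 47 − 11.60005 = 35.39995 mL
Drug remaining = 35.39995 mL × 40680.85 ng/mL = 1440100 ng = 1.4401 mg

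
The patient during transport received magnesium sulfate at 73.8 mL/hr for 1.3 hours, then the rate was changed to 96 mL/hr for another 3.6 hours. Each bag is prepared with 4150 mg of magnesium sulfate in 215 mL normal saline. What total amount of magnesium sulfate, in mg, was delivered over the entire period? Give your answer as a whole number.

8523 mg

Concentration = 4150 mg ÷ 215 mL = 19.30233 mg/mL
Stage 1: 73.8 mL/hr × 1.3 hr = 95.94 mL → 95.94 mL × 19.30233 mg/mL = 1851.865 mg
Stage 2: 96 mL/hr × 3.6 hr = 345.6 mL → 345.6 mL × 19.30233 mg/mL = 6670.884 mg
Total = 1851.865 + 6670.884 = 8522.749 mg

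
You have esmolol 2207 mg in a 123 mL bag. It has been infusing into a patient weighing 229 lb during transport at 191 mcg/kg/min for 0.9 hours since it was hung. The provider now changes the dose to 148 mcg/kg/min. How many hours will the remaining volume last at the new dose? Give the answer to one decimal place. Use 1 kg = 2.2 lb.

Initial rate:
Weight = 229 lb ÷ 2.2 lb/kg = 104.0909 kg
Dose = 191 mcg/kg/min × 104.0909 kg = 19881.36 mcg/min
19881.36 mcg/min × 60 min/hr = 1192882 mcg/hr
Concentration = 2207 mg ÷ 123 mL = 17.94309 mg/mL = 17943.09 mcg/mL
Rate = 1192882 mcg/hr ÷ 17943.09 mcg/mL = 66.48141 mL/hr
Volume infused so far = 66.48141 mL/hr × 0.9 hr = 59.83327 mL
Volume remaining = 123 − 59.83327 = 63.16673 mL
New rate:
Dose = 148 mcg/kg/min × 104.0909 kg = 15405.45 mcg/min
15405.45 mcg/min × 60 min/hr = 924327.3 mcg/hr
Rate = 924327.3 mcg/hr ÷ 17943.09 mcg/mL = 51.51439 mL/hr
Time remaining = 63.16673 mL ÷ 51.51439 mL/hr = 1.226196 hr

1.2 hours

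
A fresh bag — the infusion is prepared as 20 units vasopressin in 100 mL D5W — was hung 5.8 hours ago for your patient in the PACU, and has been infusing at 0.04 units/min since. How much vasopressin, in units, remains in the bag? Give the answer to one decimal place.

0.04 units/min × 60 min/hr = 2.4 units/hr
Concentration = 20 units ÷ 100 mL = 0.2 units/mL
Rate = 2.4 units/hr ÷ 0.2 units/mL = 12 mL/hr
Volume infused = 12 mL/hr × 5.8 hr = 69.6 mL
Volume remaining = 100 − 69.6 = 30.4 mL
Drug remaining = 30.4 mL × 0.2 units/mL = 6.08 units

6.1 units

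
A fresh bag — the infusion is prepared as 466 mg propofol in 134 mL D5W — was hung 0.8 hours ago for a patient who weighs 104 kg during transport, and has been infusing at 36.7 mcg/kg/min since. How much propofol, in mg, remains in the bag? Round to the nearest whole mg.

Dose = 36.7 mcg/kg/min × 104 kg = 3816.8 mcg/min
3816.8 mcg/min × 60 min/hr = 229008 mcg/hr
Concentration = 466 mg ÷ 134 mL = 3.477612 mg/mL = 3477.612 mcg/mL
Rate = 229008 mcg/hr ÷ 3477.612 mcg/mL = 65.85209 mL/hr
Volume infused = 65.85209 mL/hr × 0.8 hr = 52.68167 mL
Volume remaining = 134 − 52.68167 = 81.31833 mL
Drug remaining = 81.31833 mL × 3477.612 mcg/mL = 282793.6 mcg = 282.7936 mg

283 mg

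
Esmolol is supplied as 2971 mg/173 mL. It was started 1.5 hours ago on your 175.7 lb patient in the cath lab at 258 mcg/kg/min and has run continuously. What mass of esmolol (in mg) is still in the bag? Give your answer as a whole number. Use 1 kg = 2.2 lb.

1117 mg

Weight = 175.7 lb ÷ 2.2 lb/kg = 79.86364 kg
Dose = 258 mcg/kg/min × 79.86364 kg = 20604.82 mcg/min
20604.82 mcg/min × 60 min/hr = 1236289 mcg/hr
Concentration = 2971 mg ÷ 173 mL = 17.17341 mg/mL = 17173.41 mcg/mL
Rate = 1236289 mcg/hr ÷ 17173.41 mcg/mL = 71.98856 mL/hr
Volume infused = 71.98856 mL/hr × 1.5 hr = 107.9828 mL
Volume remaining = 173 − 107.9828 = 65.01716 mL
Drug remaining = 65.01716 mL × 17173.41 mcg/mL = 1116566 mcg = 1116.566 mg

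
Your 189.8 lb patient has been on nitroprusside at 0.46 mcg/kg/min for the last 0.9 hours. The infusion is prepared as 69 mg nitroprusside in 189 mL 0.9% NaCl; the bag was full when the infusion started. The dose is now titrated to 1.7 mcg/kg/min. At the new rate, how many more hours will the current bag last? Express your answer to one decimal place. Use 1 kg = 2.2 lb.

7.6 hours

Initial rate:
Weight = 189.8 lb ÷ 2.2 lb/kg = 86.27273 kg
Dose = 0.46 mcg/kg/min × 86.27273 kg = 39.68545 mcg/min
39.68545 mcg/min × 60 min/hr = 2381.127 mcg/hr
Concentration = 69 mg ÷ 189 mL = 0.3650794 mg/mL = 365.0794 mcg/mL
Rate = 2381.127 mcg/hr ÷ 365.0794 mcg/mL = 6.522218 mL/hr
Volume infused so far = 6.522218 mL/hr × 0.9 hr = 5.869996 mL
Volume remaining = 189 − 5.869996 = 183.13 mL
New rate:
Dose = 1.7 mcg/kg/min × 86.27273 kg = 146.6636 mcg/min
146.6636 mcg/min × 60 min/hr = 8799.818 mcg/hr
Rate = 8799.818 mcg/hr ÷ 365.0794 mcg/mL = 24.10385 mL/hr
Time remaining = 183.13 mL ÷ 24.10385 mL/hr = 7.597542 hr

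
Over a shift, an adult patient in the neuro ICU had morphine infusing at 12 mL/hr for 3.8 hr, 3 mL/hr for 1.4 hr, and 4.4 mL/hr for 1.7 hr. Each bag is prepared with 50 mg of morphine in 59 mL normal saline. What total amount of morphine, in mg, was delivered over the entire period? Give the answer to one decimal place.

Concentration = 50 mg ÷ 59 mL = 0.8474576 mg/mL
Stage 1: 12 mL/hr × 3.8 hr = 45.6 mL → 45.6 mL × 0.8474576 mg/mL = 38.64407 mg
Stage 2: 3 mL/hr × 1.4 hr = 4.2 mL → 4.2 mL × 0.8474576 mg/mL = 3.559322 mg
Stage 3: 4.4 mL/hr × 1.7 hr = 7.48 mL → 7.48 mL × 0.8474576 mg/mL = 6.338983 mg
Total = 38.64407 + 3.559322 + 6.338983 = 48.54237 mg

48.5 mg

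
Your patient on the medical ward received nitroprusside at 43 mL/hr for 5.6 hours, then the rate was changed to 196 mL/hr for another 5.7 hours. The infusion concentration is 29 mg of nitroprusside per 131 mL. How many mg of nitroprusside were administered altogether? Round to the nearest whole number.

Concentration = 29 mg ÷ 131 mL = 0.221374 mg/mL
Stage 1: 43 mL/hr × 5.6 hr = 240.8 mL → 240.8 mL × 0.221374 mg/mL = 53.30687 mg
Stage 2: 196 mL/hr × 5.7 hr = 1117.2 mL → 1117.2 mL × 0.221374 mg/mL = 247.3191 mg
Total = 53.30687 + 247.3191 = 300.626 mg

301 mg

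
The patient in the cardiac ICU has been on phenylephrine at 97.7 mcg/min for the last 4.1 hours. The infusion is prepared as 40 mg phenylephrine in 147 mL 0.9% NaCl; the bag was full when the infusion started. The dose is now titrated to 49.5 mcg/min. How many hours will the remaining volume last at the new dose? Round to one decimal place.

5.4 hours

Initial rate:
97.7 mcg/min × 60 min/hr = 5862 mcg/hr
Concentration = 40 mg ÷ 147 mL = 0.2721088 mg/mL = 272.1088 mcg/mL
Rate = 5862 mcg/hr ÷ 272.1088 mcg/mL = 21.54285 mL/hr
Volume infused so far = 21.54285 mL/hr × 4.1 hr = 88.32568 mL
Volume remaining = 147 − 88.32568 = 58.67432 mL
New rate:
49.5 mcg/min × 60 min/hr = 2970 mcg/hr
Rate = 2970 mcg/hr ÷ 272.1088 mcg/mL = 10.91475 mL/hr
Time remaining = 58.67432 mL ÷ 10.91475 mL/hr = 5.37569 hr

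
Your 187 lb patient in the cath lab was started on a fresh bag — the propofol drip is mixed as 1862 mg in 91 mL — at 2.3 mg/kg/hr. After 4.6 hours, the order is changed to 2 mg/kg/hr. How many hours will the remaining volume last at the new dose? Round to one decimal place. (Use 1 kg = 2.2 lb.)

5.7 hours

Initial rate:
Weight = 187 lb ÷ 2.2 lb/kg = 85 kg
Dose = 2.3 mg/kg/hr × 85 kg = 195.5 mg/hr
Concentration = 1862 mg ÷ 91 mL = 20.46154 mg/mL
Rate = 195.5 mg/hr ÷ 20.46154 mg/mL = 9.554511 mL/hr
Volume infused so far = 9.554511 mL/hr × 4.6 hr = 43.95075 mL
Volume remaining = 91 − 43.95075 = 47.04925 mL
New rate:
Dose = 2 mg/kg/hr × 85 kg = 170 mg/hr
Rate = 170 mg/hr ÷ 20.46154 mg/mL = 8.308271 mL/hr
Time remaining = 47.04925 mL ÷ 8.308271 mL/hr = 5.662941 hr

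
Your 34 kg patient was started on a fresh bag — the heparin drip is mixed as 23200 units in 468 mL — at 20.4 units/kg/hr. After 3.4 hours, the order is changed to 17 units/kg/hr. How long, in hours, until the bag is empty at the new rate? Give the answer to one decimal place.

Initial rate:
Dose = 20.4 units/kg/hr × 34 kg = 693.6 units/hr
Concentration = 23200 units ÷ 468 mL = 49.57265 units/mL
Rate = 693.6 units/hr ÷ 49.57265 units/mL = 13.99159 mL/hr
Volume infused so far = 13.99159 mL/hr × 3.4 hr = 47.57139 mL
Volume remaining = 468 − 47.57139 = 420.4286 mL
New rate:
Dose = 17 units/kg/hr × 34 kg = 578 units/hr
Rate = 578 units/hr ÷ 49.57265 units/mL = 11.65966 mL/hr
Time remaining = 420.4286 mL ÷ 11.65966 mL/hr = 36.05841 hr

36.1 hours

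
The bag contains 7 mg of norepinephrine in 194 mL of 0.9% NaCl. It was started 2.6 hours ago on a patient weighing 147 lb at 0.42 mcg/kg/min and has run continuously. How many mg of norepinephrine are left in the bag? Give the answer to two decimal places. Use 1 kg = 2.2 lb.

Weight = 147 lb ÷ 2.2 lb/kg = 66.81818 kg
Dose = 0.42 mcg/kg/min × 66.81818 kg = 28.06364 mcg/min
28.06364 mcg/min × 60 min/hr = 1683.818 mcg/hr
Concentration = 7 mg ÷ 194 mL = 0.03608247 mg/mL = 36.08247 mcg/mL
Rate = 1683.818 mcg/hr ÷ 36.08247 mcg/mL = 46.66582 mL/hr
Volume infused = 46.66582 mL/hr × 2.6 hr = 121.3311 mL
Volume remaining = 194 − 121.3311 = 72.66887 mL
Drug remaining = 72.66887 mL × 36.08247 mcg/mL = 2622.073 mcg = 2.622073 mg

2.62 mg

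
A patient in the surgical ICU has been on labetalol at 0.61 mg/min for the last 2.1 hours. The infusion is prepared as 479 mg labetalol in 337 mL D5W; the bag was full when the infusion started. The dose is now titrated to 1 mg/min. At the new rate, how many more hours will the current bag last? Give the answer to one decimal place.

Initial rate:
0.61 mg/min × 60 min/hr = 36.6 mg/hr
Concentration = 479 mg ÷ 337 mL = 1.421365 mg/mL
Rate = 36.6 mg/hr ÷ 1.421365 mg/mL = 25.7499 mL/hr
Volume infused so far = 25.7499 mL/hr × 2.1 hr = 54.07478 mL
Volume remaining = 337 − 54.07478 = 282.9252 mL
New rate:
1 mg/min × 60 min/hr = 60 mg/hr
Rate = 60 mg/hr ÷ 1.421365 mg/mL = 42.21294 mL/hr
Time remaining = 282.9252 mL ÷ 42.21294 mL/hr = 6.702333 hr

6.7 hours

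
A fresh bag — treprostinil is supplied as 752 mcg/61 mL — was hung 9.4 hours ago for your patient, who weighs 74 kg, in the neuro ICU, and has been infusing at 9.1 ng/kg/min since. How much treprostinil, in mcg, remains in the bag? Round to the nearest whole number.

Dose = 9.1 ng/kg/min × 74 kg = 673.4 ng/min
673.4 ng/min × 60 min/hr = 40404 ng/hr
Concentration = 752 mcg ÷ 61 mL = 12.32787 mcg/mL = 12327.87 ng/mL
Rate = 40404 ng/hr ÷ 12327.87 ng/mL = 3.277452 mL/hr
Volume infused = 3.277452 mL/hr × 9.4 hr = 30.80805 mL
Volume remaining = 61 − 30.80805 = 30.19195 mL
Drug remaining = 30.19195 mL × 12327.87 ng/mL = 372202.4 ng = 372.2024 mcg

372 mcg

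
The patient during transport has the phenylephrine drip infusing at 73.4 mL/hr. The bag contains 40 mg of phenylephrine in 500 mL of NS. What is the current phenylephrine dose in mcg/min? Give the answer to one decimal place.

Concentration = 40 mg ÷ 500 mL = 0.08 mg/mL = 80 mcg/mL
Drug rate = 73.4 mL/hr × 80 mcg/mL = 5872 mcg/hr
5872 mcg/hr ÷ 60 min/hr = 97.86667 mcg/min

97.9 mcg/min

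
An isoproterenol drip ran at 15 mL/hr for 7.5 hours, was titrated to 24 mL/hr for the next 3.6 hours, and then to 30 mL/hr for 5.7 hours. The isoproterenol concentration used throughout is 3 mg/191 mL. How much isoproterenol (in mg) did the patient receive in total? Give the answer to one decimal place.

5.8 mg

Concentration = 3 mg ÷ 191 mL = 0.01570681 mg/mL
Stage 1: 15 mL/hr × 7.5 hr = 112.5 mL → 112.5 mL × 0.01570681 mg/mL = 1.767016 mg
Stage 2: 24 mL/hr × 3.6 hr = 86.4 mL → 86.4 mL × 0.01570681 mg/mL = 1.357068 mg
Stage 3: 30 mL/hr × 5.7 hr = 171 mL → 171 mL × 0.01570681 mg/mL = 2.685864 mg
Total = 1.767016 + 1.357068 + 2.685864 = 5.809948 mg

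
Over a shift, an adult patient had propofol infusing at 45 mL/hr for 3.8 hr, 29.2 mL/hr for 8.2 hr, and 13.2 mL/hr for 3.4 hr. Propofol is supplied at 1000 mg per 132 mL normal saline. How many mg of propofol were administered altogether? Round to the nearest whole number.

3449 mg

Concentration = 1000 mg ÷ 132 mL = 7.575758 mg/mL
Stage 1: 45 mL/hr × 3.8 hr = 171 mL → 171 mL × 7.575758 mg/mL = 1295.455 mg
Stage 2: 29.2 mL/hr × 8.2 hr = 239.44 mL → 239.44 mL × 7.575758 mg/mL = 1813.939 mg
Stage 3: 13.2 mL/hr × 3.4 hr = 44.88 mL → 44.88 mL × 7.575758 mg/mL = 340 mg
Total = 1295.455 + 1813.939 + 340 = 3449.394 mg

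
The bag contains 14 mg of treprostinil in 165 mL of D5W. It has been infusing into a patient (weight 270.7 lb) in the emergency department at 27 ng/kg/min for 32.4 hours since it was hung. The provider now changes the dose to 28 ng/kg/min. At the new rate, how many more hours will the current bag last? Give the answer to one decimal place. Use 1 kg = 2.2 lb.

36.5 hours

Initial rate:
Weight = 270.7 lb ÷ 2.2 lb/kg = 123.0455 kg
Dose = 27 ng/kg/min × 123.0455 kg = 3322.227 ng/min
3322.227 ng/min × 60 min/hr = 199333.6 ng/hr
Concentration = 14 mg ÷ 165 mL = 0.08484848 mg/mL = 84848.48 ng/mL
Rate = 199333.6 ng/hr ÷ 84848.48 ng/mL = 2.349289 mL/hr
Volume infused so far = 2.349289 mL/hr × 32.4 hr = 76.11697 mL
Volume remaining = 165 − 76.11697 = 88.88303 mL
New rate:
Dose = 28 ng/kg/min × 123.0455 kg = 3445.273 ng/min
3445.273 ng/min × 60 min/hr = 206716.4 ng/hr
Rate = 206716.4 ng/hr ÷ 84848.48 ng/mL = 2.4363 mL/hr
Time remaining = 88.88303 mL ÷ 2.4363 mL/hr = 36.48279 hr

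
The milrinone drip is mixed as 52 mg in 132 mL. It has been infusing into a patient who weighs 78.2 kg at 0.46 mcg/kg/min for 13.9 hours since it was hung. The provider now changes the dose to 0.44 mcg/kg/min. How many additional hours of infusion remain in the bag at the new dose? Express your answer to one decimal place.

10.7 hours

Initial rate:
Dose = 0.46 mcg/kg/min × 78.2 kg = 35.972 mcg/min
35.972 mcg/min × 60 min/hr = 2158.32 mcg/hr
Concentration = 52 mg ÷ 132 mL = 0.3939394 mg/mL = 393.9394 mcg/mL
Rate = 2158.32 mcg/hr ÷ 393.9394 mcg/mL = 5.478812 mL/hr
Volume infused so far = 5.478812 mL/hr × 13.9 hr = 76.15549 mL
Volume remaining = 132 − 76.15549 = 55.84451 mL
New rate:
Dose = 0.44 mcg/kg/min × 78.2 kg = 34.408 mcg/min
34.408 mcg/min × 60 min/hr = 2064.48 mcg/hr
Rate = 2064.48 mcg/hr ÷ 393.9394 mcg/mL = 5.240603 mL/hr
Time remaining = 55.84451 mL ÷ 5.240603 mL/hr = 10.65612 hr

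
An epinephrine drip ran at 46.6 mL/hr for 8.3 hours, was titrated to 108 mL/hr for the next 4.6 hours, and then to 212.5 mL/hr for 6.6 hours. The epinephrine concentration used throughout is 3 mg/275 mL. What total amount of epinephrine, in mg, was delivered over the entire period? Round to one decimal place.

24.9 mg

Concentration = 3 mg ÷ 275 mL = 0.01090909 mg/mL
Stage 1: 46.6 mL/hr × 8.3 hr = 386.78 mL → 386.78 mL × 0.01090909 mg/mL = 4.219418 mg
Stage 2: 108 mL/hr × 4.6 hr = 496.8 mL → 496.8 mL × 0.01090909 mg/mL = 5.419636 mg
Stage 3: 212.5 mL/hr × 6.6 hr = 1402.5 mL → 1402.5 mL × 0.01090909 mg/mL = 15.3 mg
Total = 4.219418 + 5.419636 + 15.3 = 24.93905 mg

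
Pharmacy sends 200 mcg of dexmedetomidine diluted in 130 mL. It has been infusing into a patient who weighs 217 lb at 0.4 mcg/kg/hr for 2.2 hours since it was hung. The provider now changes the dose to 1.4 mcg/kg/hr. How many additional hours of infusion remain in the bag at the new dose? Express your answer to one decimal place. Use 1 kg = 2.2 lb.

0.8 hours

Initial rate:
Weight = 217 lb ÷ 2.2 lb/kg = 98.63636 kg
Dose = 0.4 mcg/kg/hr × 98.63636 kg = 39.45455 mcg/hr
Concentration = 200 mcg ÷ 130 mL = 1.538462 mcg/mL
Rate = 39.45455 mcg/hr ÷ 1.538462 mcg/mL = 25.64545 mL/hr
Volume infused so far = 25.64545 mL/hr × 2.2 hr = 56.42 mL
Volume remaining = 130 − 56.42 = 73.58 mL
New rate:
Dose = 1.4 mcg/kg/hr × 98.63636 kg = 138.0909 mcg/hr
Rate = 138.0909 mcg/hr ÷ 1.538462 mcg/mL = 89.75909 mL/hr
Time remaining = 73.58 mL ÷ 89.75909 mL/hr = 0.8197498 hr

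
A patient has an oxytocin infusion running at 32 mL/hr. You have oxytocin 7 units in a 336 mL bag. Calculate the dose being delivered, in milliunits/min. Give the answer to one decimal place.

11.1 milliunits/min

Concentration = 7 units ÷ 336 mL = 0.02083333 units/mL = 20.83333 milliunits/mL
Drug rate = 32 mL/hr × 20.83333 milliunits/mL = 666.6667 milliunits/hr
666.6667 milliunits/hr ÷ 60 min/hr = 11.11111 milliunits/min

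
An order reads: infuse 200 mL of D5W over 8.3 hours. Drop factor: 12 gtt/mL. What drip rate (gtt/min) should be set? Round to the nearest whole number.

5 gtt/min

200 mL ÷ (8.3 hr × 60 = 498 min) = 0.4016064 mL/min
0.4016064 mL/min × 12 gtt/mL = 4.819277 gtt/min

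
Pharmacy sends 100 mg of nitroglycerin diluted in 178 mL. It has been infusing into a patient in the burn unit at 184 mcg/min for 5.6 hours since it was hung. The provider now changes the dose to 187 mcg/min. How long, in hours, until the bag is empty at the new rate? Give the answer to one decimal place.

Initial rate:
184 mcg/min × 60 min/hr = 11040 mcg/hr
Concentration = 100 mg ÷ 178 mL = 0.5617978 mg/mL = 561.7978 mcg/mL
Rate = 11040 mcg/hr ÷ 561.7978 mcg/mL = 19.6512 mL/hr
Volume infused so far = 19.6512 mL/hr × 5.6 hr = 110.0467 mL
Volume remaining = 178 − 110.0467 = 67.95328 mL
New rate:
187 mcg/min × 60 min/hr = 11220 mcg/hr
Rate = 11220 mcg/hr ÷ 561.7978 mcg/mL = 19.9716 mL/hr
Time remaining = 67.95328 mL ÷ 19.9716 mL/hr = 3.402496 hr

3.4 hours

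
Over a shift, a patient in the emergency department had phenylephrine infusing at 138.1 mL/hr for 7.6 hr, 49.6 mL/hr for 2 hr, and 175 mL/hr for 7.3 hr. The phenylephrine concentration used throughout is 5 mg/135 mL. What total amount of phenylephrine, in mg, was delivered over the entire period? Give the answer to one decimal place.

89.9 mg

Concentration = 5 mg ÷ 135 mL = 0.03703704 mg/mL
Stage 1: 138.1 mL/hr × 7.6 hr = 1049.56 mL → 1049.56 mL × 0.03703704 mg/mL = 38.87259 mg
Stage 2: 49.6 mL/hr × 2 hr = 99.2 mL → 99.2 mL × 0.03703704 mg/mL = 3.674074 mg
Stage 3: 175 mL/hr × 7.3 hr = 1277.5 mL → 1277.5 mL × 0.03703704 mg/mL = 47.31481 mg
Total = 38.87259 + 3.674074 + 47.31481 = 89.86148 mg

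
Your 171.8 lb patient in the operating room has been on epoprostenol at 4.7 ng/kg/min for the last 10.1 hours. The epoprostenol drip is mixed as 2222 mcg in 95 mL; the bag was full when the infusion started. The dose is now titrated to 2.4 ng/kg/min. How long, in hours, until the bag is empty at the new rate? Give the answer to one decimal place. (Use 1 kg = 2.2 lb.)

177.8 hours

Initial rate:
Weight = 171.8 lb ÷ 2.2 lb/kg = 78.09091 kg
Dose = 4.7 ng/kg/min × 78.09091 kg = 367.0273 ng/min
367.0273 ng/min × 60 min/hr = 22021.64 ng/hr
Concentration = 2222 mcg ÷ 95 mL = 23.38947 mcg/mL = 23389.47 ng/mL
Rate = 22021.64 ng/hr ÷ 23389.47 ng/mL = 0.9415191 mL/hr
Volume infused so far = 0.9415191 mL/hr × 10.1 hr = 9.509343 mL
Volume remaining = 95 − 9.509343 = 85.49066 mL
New rate:
Dose = 2.4 ng/kg/min × 78.09091 kg = 187.4182 ng/min
187.4182 ng/min × 60 min/hr = 11245.09 ng/hr
Rate = 11245.09 ng/hr ÷ 23389.47 ng/mL = 0.4807757 mL/hr
Time remaining = 85.49066 mL ÷ 0.4807757 mL/hr = 177.8182 hr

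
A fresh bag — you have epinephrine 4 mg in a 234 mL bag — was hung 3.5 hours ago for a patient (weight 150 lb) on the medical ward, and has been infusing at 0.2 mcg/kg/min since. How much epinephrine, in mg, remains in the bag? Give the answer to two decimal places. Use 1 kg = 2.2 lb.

1.14 mg

Weight = 150 lb ÷ 2.2 lb/kg = 68.18182 kg
Dose = 0.2 mcg/kg/min × 68.18182 kg = 13.63636 mcg/min
13.63636 mcg/min × 60 min/hr = 818.1818 mcg/hr
Concentration = 4 mg ÷ 234 mL = 0.01709402 mg/mL = 17.09402 mcg/mL
Rate = 818.1818 mcg/hr ÷ 17.09402 mcg/mL = 47.86364 mL/hr
Volume infused = 47.86364 mL/hr × 3.5 hr = 167.5227 mL
Volume remaining = 234 − 167.5227 = 66.47727 mL
Drug remaining = 66.47727 mL × 17.09402 mcg/mL = 1136.364 mcg = 1.136364 mg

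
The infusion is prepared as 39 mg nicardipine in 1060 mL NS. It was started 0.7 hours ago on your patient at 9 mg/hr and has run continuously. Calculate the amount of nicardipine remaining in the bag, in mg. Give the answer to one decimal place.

Concentration = 39 mg ÷ 1060 mL = 0.03679245 mg/mL
Rate = 9 mg/hr ÷ 0.03679245 mg/mL = 244.6154 mL/hr
Volume infused = 244.6154 mL/hr × 0.7 hr = 171.2308 mL
Volume remaining = 1060 − 171.2308 = 888.7692 mL
Drug remaining = 888.7692 mL × 0.03679245 mg/mL = 32.7 mg

32.7 mg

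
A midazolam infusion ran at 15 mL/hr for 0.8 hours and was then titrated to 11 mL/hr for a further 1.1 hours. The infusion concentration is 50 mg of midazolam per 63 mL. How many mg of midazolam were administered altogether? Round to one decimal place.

Concentration = 50 mg ÷ 63 mL = 0.7936508 mg/mL
Stage 1: 15 mL/hr × 0.8 hr = 12 mL → 12 mL × 0.7936508 mg/mL = 9.52381 mg
Stage 2: 11 mL/hr × 1.1 hr = 12.1 mL → 12.1 mL × 0.7936508 mg/mL = 9.603175 mg
Total = 9.52381 + 9.603175 = 19.12698 mg

19.1 mg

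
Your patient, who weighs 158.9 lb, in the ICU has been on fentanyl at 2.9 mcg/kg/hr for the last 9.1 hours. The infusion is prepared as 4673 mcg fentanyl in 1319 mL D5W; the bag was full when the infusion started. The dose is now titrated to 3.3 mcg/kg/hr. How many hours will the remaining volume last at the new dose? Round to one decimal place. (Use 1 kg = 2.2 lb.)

Initial rate:
Weight = 158.9 lb ÷ 2.2 lb/kg = 72.22727 kg
Dose = 2.9 mcg/kg/hr × 72.22727 kg = 209.4591 mcg/hr
Concentration = 4673 mcg ÷ 1319 mL = 3.542835 mcg/mL
Rate = 209.4591 mcg/hr ÷ 3.542835 mcg/mL = 59.12188 mL/hr
Volume infused so far = 59.12188 mL/hr × 9.1 hr = 538.0091 mL
Volume remaining = 1319 − 538.0091 = 780.9909 mL
New rate:
Dose = 3.3 mcg/kg/hr × 72.22727 kg = 238.35 mcg/hr
Rate = 238.35 mcg/hr ÷ 3.542835 mcg/mL = 67.27662 mL/hr
Time remaining = 780.9909 mL ÷ 67.27662 mL/hr = 11.60865 hr

11.6 hours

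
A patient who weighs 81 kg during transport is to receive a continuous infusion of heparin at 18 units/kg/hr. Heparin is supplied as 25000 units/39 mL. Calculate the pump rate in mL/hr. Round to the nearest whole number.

2 mL/hr

Dose = 18 units/kg/hr × 81 kg = 1458 units/hr
Concentration = 25000 units ÷ 39 mL = 641.0256 units/mL
Rate = 1458 units/hr ÷ 641.0256 units/mL = 2.27448 mL/hr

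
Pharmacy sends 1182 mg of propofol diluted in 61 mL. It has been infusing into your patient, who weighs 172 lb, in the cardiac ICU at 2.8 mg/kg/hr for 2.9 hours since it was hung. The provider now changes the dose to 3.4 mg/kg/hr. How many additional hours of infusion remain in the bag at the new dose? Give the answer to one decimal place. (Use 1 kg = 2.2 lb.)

Initial rate:
Weight = 172 lb ÷ 2.2 lb/kg = 78.18182 kg
Dose = 2.8 mg/kg/hr × 78.18182 kg = 218.9091 mg/hr
Concentration = 1182 mg ÷ 61 mL = 19.37705 mg/mL
Rate = 218.9091 mg/hr ÷ 19.37705 mg/mL = 11.29734 mL/hr
Volume infused so far = 11.29734 mL/hr × 2.9 hr = 32.76228 mL
Volume remaining = 61 − 32.76228 = 28.23772 mL
New rate:
Dose = 3.4 mg/kg/hr × 78.18182 kg = 265.8182 mg/hr
Rate = 265.8182 mg/hr ÷ 19.37705 mg/mL = 13.7182 mL/hr
Time remaining = 28.23772 mL ÷ 13.7182 mL/hr = 2.058413 hr

2.1 hours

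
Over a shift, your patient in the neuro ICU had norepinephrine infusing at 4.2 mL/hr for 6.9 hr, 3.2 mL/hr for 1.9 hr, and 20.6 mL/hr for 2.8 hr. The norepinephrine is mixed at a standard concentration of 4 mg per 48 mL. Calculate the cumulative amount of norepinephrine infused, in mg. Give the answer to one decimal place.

Concentration = 4 mg ÷ 48 mL = 0.08333333 mg/mL
Stage 1: 4.2 mL/hr × 6.9 hr = 28.98 mL → 28.98 mL × 0.08333333 mg/mL = 2.415 mg
Stage 2: 3.2 mL/hr × 1.9 hr = 6.08 mL → 6.08 mL × 0.08333333 mg/mL = 0.5066667 mg
Stage 3: 20.6 mL/hr × 2.8 hr = 57.68 mL → 57.68 mL × 0.08333333 mg/mL = 4.806667 mg
Total = 2.415 + 0.5066667 + 4.806667 = 7.728333 mg

7.7 mg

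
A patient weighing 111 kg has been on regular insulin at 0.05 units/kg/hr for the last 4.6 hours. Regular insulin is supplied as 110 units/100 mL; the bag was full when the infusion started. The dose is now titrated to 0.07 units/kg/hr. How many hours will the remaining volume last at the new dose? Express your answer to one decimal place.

Initial rate:
Dose = 0.05 units/kg/hr × 111 kg = 5.55 units/hr
Concentration = 110 units ÷ 100 mL = 1.1 units/mL
Rate = 5.55 units/hr ÷ 1.1 units/mL = 5.045455 mL/hr
Volume infused so far = 5.045455 mL/hr × 4.6 hr = 23.20909 mL
Volume remaining = 100 − 23.20909 = 76.79091 mL
New rate:
Dose = 0.07 units/kg/hr × 111 kg = 7.77 units/hr
Rate = 7.77 units/hr ÷ 1.1 units/mL = 7.063636 mL/hr
Time remaining = 76.79091 mL ÷ 7.063636 mL/hr = 10.8713 hr

10.9 hours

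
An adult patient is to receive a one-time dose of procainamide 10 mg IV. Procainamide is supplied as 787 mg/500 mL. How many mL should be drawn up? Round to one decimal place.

6.4 mL

Concentration = 787 mg ÷ 500 mL = 1.574 mg/mL
Volume = 10 mg ÷ 1.574 mg/mL = 6.35324 mL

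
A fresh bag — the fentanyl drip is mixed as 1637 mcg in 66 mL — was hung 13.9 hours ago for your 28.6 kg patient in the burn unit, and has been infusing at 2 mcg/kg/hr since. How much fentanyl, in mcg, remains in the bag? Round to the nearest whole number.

842 mcg

Dose = 2 mcg/kg/hr × 28.6 kg = 57.2 mcg/hr
Concentration = 1637 mcg ÷ 66 mL = 24.80303 mcg/mL
Rate = 57.2 mcg/hr ÷ 24.80303 mcg/mL = 2.30617 mL/hr
Volume infused = 2.30617 mL/hr × 13.9 hr = 32.05576 mL
Volume remaining = 66 − 32.05576 = 33.94424 mL
Drug remaining = 33.94424 mL × 24.80303 mcg/mL = 841.92 mcg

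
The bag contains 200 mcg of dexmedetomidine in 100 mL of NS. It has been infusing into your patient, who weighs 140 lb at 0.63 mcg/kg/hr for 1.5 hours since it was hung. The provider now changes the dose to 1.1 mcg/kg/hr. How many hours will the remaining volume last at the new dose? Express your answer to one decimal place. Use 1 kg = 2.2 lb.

2.0 hours

Initial rate:
Weight = 140 lb ÷ 2.2 lb/kg = 63.63636 kg
Dose = 0.63 mcg/kg/hr × 63.63636 kg = 40.09091 mcg/hr
Concentration = 200 mcg ÷ 100 mL = 2 mcg/mL
Rate = 40.09091 mcg/hr ÷ 2 mcg/mL = 20.04545 mL/hr
Volume infused so far = 20.04545 mL/hr × 1.5 hr = 30.06818 mL
Volume remaining = 100 − 30.06818 = 69.93182 mL
New rate:
Dose = 1.1 mcg/kg/hr × 63.63636 kg = 70 mcg/hr
Rate = 70 mcg/hr ÷ 2 mcg/mL = 35 mL/hr
Time remaining = 69.93182 mL ÷ 35 mL/hr = 1.998052 hr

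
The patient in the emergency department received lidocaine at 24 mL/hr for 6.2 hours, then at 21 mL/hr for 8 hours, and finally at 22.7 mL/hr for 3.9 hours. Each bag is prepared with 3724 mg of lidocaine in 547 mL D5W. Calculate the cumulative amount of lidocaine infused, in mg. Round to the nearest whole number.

Concentration = 3724 mg ÷ 547 mL = 6.808044 mg/mL
Stage 1: 24 mL/hr × 6.2 hr = 148.8 mL → 148.8 mL × 6.808044 mg/mL = 1013.037 mg
Stage 2: 21 mL/hr × 8 hr = 168 mL → 168 mL × 6.808044 mg/mL = 1143.751 mg
Stage 3: 22.7 mL/hr × 3.9 hr = 88.53 mL → 88.53 mL × 6.808044 mg/mL = 602.7161 mg
Total = 1013.037 + 1143.751 + 602.7161 = 2759.504 mg

2760 mg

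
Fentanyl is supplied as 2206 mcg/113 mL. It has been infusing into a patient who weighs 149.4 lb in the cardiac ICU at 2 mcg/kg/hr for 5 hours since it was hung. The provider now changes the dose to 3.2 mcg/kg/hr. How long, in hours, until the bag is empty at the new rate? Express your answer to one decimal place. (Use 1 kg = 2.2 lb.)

7.0 hours

Initial rate:
Weight = 149.4 lb ÷ 2.2 lb/kg = 67.90909 kg
Dose = 2 mcg/kg/hr × 67.90909 kg = 135.8182 mcg/hr
Concentration = 2206 mcg ÷ 113 mL = 19.52212 mcg/mL
Rate = 135.8182 mcg/hr ÷ 19.52212 mcg/mL = 6.957142 mL/hr
Volume infused so far = 6.957142 mL/hr × 5 hr = 34.78571 mL
Volume remaining = 113 − 34.78571 = 78.21429 mL
New rate:
Dose = 3.2 mcg/kg/hr × 67.90909 kg = 217.3091 mcg/hr
Rate = 217.3091 mcg/hr ÷ 19.52212 mcg/mL = 11.13143 mL/hr
Time remaining = 78.21429 mL ÷ 11.13143 mL/hr = 7.026439 hr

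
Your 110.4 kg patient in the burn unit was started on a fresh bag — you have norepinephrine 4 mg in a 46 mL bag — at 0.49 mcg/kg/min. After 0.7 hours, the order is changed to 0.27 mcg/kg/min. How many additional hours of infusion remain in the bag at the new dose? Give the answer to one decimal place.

Initial rate:
Dose = 0.49 mcg/kg/min × 110.4 kg = 54.096 mcg/min
54.096 mcg/min × 60 min/hr = 3245.76 mcg/hr
Concentration = 4 mg ÷ 46 mL = 0.08695652 mg/mL = 86.95652 mcg/mL
Rate = 3245.76 mcg/hr ÷ 86.95652 mcg/mL = 37.32624 mL/hr
Volume infused so far = 37.32624 mL/hr × 0.7 hr = 26.12837 mL
Volume remaining = 46 − 26.12837 = 19.87163 mL
New rate:
Dose = 0.27 mcg/kg/min × 110.4 kg = 29.808 mcg/min
29.808 mcg/min × 60 min/hr = 1788.48 mcg/hr
Rate = 1788.48 mcg/hr ÷ 86.95652 mcg/mL = 20.56752 mL/hr
Time remaining = 19.87163 mL ÷ 20.56752 mL/hr = 0.9661657 hr

1.0 hours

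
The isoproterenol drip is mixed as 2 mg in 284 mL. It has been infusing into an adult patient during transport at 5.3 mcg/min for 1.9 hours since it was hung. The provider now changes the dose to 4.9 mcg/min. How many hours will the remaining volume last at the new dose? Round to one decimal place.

4.7 hours

Initial rate:
5.3 mcg/min × 60 min/hr = 318 mcg/hr
Concentration = 2 mg ÷ 284 mL = 0.007042254 mg/mL = 7.042254 mcg/mL
Rate = 318 mcg/hr ÷ 7.042254 mcg/mL = 45.156 mL/hr
Volume infused so far = 45.156 mL/hr × 1.9 hr = 85.7964 mL
Volume remaining = 284 − 85.7964 = 198.2036 mL
New rate:
4.9 mcg/min × 60 min/hr = 294 mcg/hr
Rate = 294 mcg/hr ÷ 7.042254 mcg/mL = 41.748 mL/hr
Time remaining = 198.2036 mL ÷ 41.748 mL/hr = 4.747619 hr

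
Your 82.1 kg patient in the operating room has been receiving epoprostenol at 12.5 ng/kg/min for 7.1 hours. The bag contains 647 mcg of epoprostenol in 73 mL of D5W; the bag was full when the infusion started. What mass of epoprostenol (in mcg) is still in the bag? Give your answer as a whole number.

Dose = 12.5 ng/kg/min × 82.1 kg = 1026.25 ng/min
1026.25 ng/min × 60 min/hr = 61575 ng/hr
Concentration = 647 mcg ÷ 73 mL = 8.863014 mcg/mL = 8863.014 ng/mL
Rate = 61575 ng/hr ÷ 8863.014 ng/mL = 6.947411 mL/hr
Volume infused = 6.947411 mL/hr × 7.1 hr = 49.32662 mL
Volume remaining = 73 − 49.32662 = 23.67338 mL
Drug remaining = 23.67338 mL × 8863.014 ng/mL = 209817.5 ng = 209.8175 mcg

210 mcg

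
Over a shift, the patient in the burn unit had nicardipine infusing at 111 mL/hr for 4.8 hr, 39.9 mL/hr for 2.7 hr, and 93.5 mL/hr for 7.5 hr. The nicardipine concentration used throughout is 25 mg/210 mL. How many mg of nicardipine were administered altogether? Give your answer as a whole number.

160 mg

Concentration = 25 mg ÷ 210 mL = 0.1190476 mg/mL
Stage 1: 111 mL/hr × 4.8 hr = 532.8 mL → 532.8 mL × 0.1190476 mg/mL = 63.42857 mg
Stage 2: 39.9 mL/hr × 2.7 hr = 107.73 mL → 107.73 mL × 0.1190476 mg/mL = 12.825 mg
Stage 3: 93.5 mL/hr × 7.5 hr = 701.25 mL → 701.25 mL × 0.1190476 mg/mL = 83.48214 mg
Total = 63.42857 + 12.825 + 83.48214 = 159.7357 mg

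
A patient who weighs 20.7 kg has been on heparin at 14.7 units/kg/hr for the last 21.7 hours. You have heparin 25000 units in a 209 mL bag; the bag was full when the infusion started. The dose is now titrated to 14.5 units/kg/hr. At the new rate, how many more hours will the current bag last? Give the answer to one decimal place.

61.3 hours

Initial rate:
Dose = 14.7 units/kg/hr × 20.7 kg = 304.29 units/hr
Concentration = 25000 units ÷ 209 mL = 119.6172 units/mL
Rate = 304.29 units/hr ÷ 119.6172 units/mL = 2.543864 mL/hr
Volume infused so far = 2.543864 mL/hr × 21.7 hr = 55.20186 mL
Volume remaining = 209 − 55.20186 = 153.7981 mL
New rate:
Dose = 14.5 units/kg/hr × 20.7 kg = 300.15 units/hr
Rate = 300.15 units/hr ÷ 119.6172 units/mL = 2.509254 mL/hr
Time remaining = 153.7981 mL ÷ 2.509254 mL/hr = 61.29238 hr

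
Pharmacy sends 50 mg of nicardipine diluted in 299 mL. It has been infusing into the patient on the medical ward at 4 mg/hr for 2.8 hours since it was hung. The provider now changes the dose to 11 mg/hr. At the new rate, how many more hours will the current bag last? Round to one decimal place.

Initial rate:
Concentration = 50 mg ÷ 299 mL = 0.1672241 mg/mL
Rate = 4 mg/hr ÷ 0.1672241 mg/mL = 23.92 mL/hr
Volume infused so far = 23.92 mL/hr × 2.8 hr = 66.976 mL
Volume remaining = 299 − 66.976 = 232.024 mL
New rate:
Rate = 11 mg/hr ÷ 0.1672241 mg/mL = 65.78 mL/hr
Time remaining = 232.024 mL ÷ 65.78 mL/hr = 3.527273 hr

3.5 hours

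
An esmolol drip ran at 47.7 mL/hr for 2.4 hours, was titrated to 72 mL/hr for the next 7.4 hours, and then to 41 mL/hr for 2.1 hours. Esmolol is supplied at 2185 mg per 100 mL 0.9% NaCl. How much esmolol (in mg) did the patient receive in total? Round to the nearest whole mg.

Concentration = 2185 mg ÷ 100 mL = 21.85 mg/mL
Stage 1: 47.7 mL/hr × 2.4 hr = 114.48 mL → 114.48 mL × 21.85 mg/mL = 2501.388 mg
Stage 2: 72 mL/hr × 7.4 hr = 532.8 mL → 532.8 mL × 21.85 mg/mL = 11641.68 mg
Stage 3: 41 mL/hr × 2.1 hr = 86.1 mL → 86.1 mL × 21.85 mg/mL = 1881.285 mg
Total = 2501.388 + 11641.68 + 1881.285 = 16024.35 mg

16024 mg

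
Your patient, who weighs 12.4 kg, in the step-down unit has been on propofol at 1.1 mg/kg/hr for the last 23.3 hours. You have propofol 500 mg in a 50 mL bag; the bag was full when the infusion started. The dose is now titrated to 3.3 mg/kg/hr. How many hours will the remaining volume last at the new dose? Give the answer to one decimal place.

Initial rate:
Dose = 1.1 mg/kg/hr × 12.4 kg = 13.64 mg/hr
Concentration = 500 mg ÷ 50 mL = 10 mg/mL
Rate = 13.64 mg/hr ÷ 10 mg/mL = 1.364 mL/hr
Volume infused so far = 1.364 mL/hr × 23.3 hr = 31.7812 mL
Volume remaining = 50 − 31.7812 = 18.2188 mL
New rate:
Dose = 3.3 mg/kg/hr × 12.4 kg = 40.92 mg/hr
Rate = 40.92 mg/hr ÷ 10 mg/mL = 4.092 mL/hr
Time remaining = 18.2188 mL ÷ 4.092 mL/hr = 4.452297 hr

4.5 hours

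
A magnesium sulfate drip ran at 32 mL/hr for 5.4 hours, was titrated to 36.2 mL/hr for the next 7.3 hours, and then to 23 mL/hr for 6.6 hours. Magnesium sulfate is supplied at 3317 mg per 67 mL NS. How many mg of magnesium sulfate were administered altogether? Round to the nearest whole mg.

29153 mg

Concentration = 3317 mg ÷ 67 mL = 49.50746 mg/mL
Stage 1: 32 mL/hr × 5.4 hr = 172.8 mL → 172.8 mL × 49.50746 mg/mL = 8554.89 mg
Stage 2: 36.2 mL/hr × 7.3 hr = 264.26 mL → 264.26 mL × 49.50746 mg/mL = 13082.84 mg
Stage 3: 23 mL/hr × 6.6 hr = 151.8 mL → 151.8 mL × 49.50746 mg/mL = 7515.233 mg
Total = 8554.89 + 13082.84 + 7515.233 = 29152.96 mg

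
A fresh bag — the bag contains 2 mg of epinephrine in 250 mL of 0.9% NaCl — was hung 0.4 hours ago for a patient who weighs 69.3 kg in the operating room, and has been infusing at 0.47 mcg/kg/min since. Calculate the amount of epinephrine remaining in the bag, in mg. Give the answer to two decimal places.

Dose = 0.47 mcg/kg/min × 69.3 kg = 32.571 mcg/min
32.571 mcg/min × 60 min/hr = 1954.26 mcg/hr
Concentration = 2 mg ÷ 250 mL = 0.008 mg/mL = 8 mcg/mL
Rate = 1954.26 mcg/hr ÷ 8 mcg/mL = 244.2825 mL/hr
Volume infused = 244.2825 mL/hr × 0.4 hr = 97.713 mL
Volume remaining = 250 − 97.713 = 152.287 mL
Drug remaining = 152.287 mL × 8 mcg/mL = 1218.296 mcg = 1.218296 mg

1.22 mg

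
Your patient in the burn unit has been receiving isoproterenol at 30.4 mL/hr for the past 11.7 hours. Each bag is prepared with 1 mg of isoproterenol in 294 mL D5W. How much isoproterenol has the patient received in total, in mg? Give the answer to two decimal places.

1.21 mg

Concentration = 1 mg ÷ 294 mL = 0.003401361 mg/mL = 3.401361 mcg/mL
Drug rate = 30.4 mL/hr × 3.401361 mcg/mL = 103.4014 mcg/hr
Total = 103.4014 mcg/hr × 11.7 hr = 1209.796 mcg = 1.209796 mg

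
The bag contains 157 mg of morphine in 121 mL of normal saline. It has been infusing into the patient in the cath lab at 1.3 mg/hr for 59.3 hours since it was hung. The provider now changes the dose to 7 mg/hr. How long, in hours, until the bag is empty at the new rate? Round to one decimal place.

11.4 hours

Initial rate:
Concentration = 157 mg ÷ 121 mL = 1.297521 mg/mL
Rate = 1.3 mg/hr ÷ 1.297521 mg/mL = 1.001911 mL/hr
Volume infused so far = 1.001911 mL/hr × 59.3 hr = 59.41331 mL
Volume remaining = 121 − 59.41331 = 61.58669 mL
New rate:
Rate = 7 mg/hr ÷ 1.297521 mg/mL = 5.394904 mL/hr
Time remaining = 61.58669 mL ÷ 5.394904 mL/hr = 11.41571 hr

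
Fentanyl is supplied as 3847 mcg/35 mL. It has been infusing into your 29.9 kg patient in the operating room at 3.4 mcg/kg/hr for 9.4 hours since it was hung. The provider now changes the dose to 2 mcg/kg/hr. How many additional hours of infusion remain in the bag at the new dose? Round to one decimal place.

48.4 hours

Initial rate:
Dose = 3.4 mcg/kg/hr × 29.9 kg = 101.66 mcg/hr
Concentration = 3847 mcg ÷ 35 mL = 109.9143 mcg/mL
Rate = 101.66 mcg/hr ÷ 109.9143 mcg/mL = 0.9249025 mL/hr
Volume infused so far = 0.9249025 mL/hr × 9.4 hr = 8.694084 mL
Volume remaining = 35 − 8.694084 = 26.30592 mL
New rate:
Dose = 2 mcg/kg/hr × 29.9 kg = 59.8 mcg/hr
Rate = 59.8 mcg/hr ÷ 109.9143 mcg/mL = 0.5440603 mL/hr
Time remaining = 26.30592 mL ÷ 0.5440603 mL/hr = 48.3511 hr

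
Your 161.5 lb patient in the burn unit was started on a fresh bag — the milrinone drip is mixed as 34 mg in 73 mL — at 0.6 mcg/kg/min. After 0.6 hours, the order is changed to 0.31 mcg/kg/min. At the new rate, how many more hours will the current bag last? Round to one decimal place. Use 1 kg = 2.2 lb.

Initial rate:
Weight = 161.5 lb ÷ 2.2 lb/kg = 73.40909 kg
Dose = 0.6 mcg/kg/min × 73.40909 kg = 44.04545 mcg/min
44.04545 mcg/min × 60 min/hr = 2642.727 mcg/hr
Concentration = 34 mg ÷ 73 mL = 0.4657534 mg/mL = 465.7534 mcg/mL
Rate = 2642.727 mcg/hr ÷ 465.7534 mcg/mL = 5.674091 mL/hr
Volume infused so far = 5.674091 mL/hr × 0.6 hr = 3.404455 mL
Volume remaining = 73 − 3.404455 = 69.59555 mL
New rate:
Dose = 0.31 mcg/kg/min × 73.40909 kg = 22.75682 mcg/min
22.75682 mcg/min × 60 min/hr = 1365.409 mcg/hr
Rate = 1365.409 mcg/hr ÷ 465.7534 mcg/mL = 2.931614 mL/hr
Time remaining = 69.59555 mL ÷ 2.931614 mL/hr = 23.73967 hr

23.7 hours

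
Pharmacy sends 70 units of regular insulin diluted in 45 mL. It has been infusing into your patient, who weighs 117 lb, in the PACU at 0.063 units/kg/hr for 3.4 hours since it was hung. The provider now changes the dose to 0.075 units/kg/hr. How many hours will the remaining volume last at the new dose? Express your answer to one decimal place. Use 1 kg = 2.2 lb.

Initial rate:
Weight = 117 lb ÷ 2.2 lb/kg = 53.18182 kg
Dose = 0.063 units/kg/hr × 53.18182 kg = 3.350455 units/hr
Concentration = 70 units ÷ 45 mL = 1.555556 units/mL
Rate = 3.350455 units/hr ÷ 1.555556 units/mL = 2.153864 mL/hr
Volume infused so far = 2.153864 mL/hr × 3.4 hr = 7.323136 mL
Volume remaining = 45 − 7.323136 = 37.67686 mL
New rate:
Dose = 0.075 units/kg/hr × 53.18182 kg = 3.988636 units/hr
Rate = 3.988636 units/hr ÷ 1.555556 units/mL = 2.564123 mL/hr
Time remaining = 37.67686 mL ÷ 2.564123 mL/hr = 14.69386 hr

14.7 hours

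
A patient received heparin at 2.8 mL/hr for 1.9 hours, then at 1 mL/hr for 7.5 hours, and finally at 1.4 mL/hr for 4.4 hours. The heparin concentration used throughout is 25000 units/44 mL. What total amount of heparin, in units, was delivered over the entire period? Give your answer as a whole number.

Concentration = 25000 units ÷ 44 mL = 568.1818 units/mL
Stage 1: 2.8 mL/hr × 1.9 hr = 5.32 mL → 5.32 mL × 568.1818 units/mL = 3022.727 units
Stage 2: 1 mL/hr × 7.5 hr = 7.5 mL → 7.5 mL × 568.1818 units/mL = 4261.364 units
Stage 3: 1.4 mL/hr × 4.4 hr = 6.16 mL → 6.16 mL × 568.1818 units/mL = 3500 units
Total = 3022.727 + 4261.364 + 3500 = 10784.09 units

10784 units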